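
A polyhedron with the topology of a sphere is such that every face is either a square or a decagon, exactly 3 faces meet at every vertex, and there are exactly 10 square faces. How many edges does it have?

Let x be the number of decagons; then F = 10 + x.
Edge–face incidences: 2E = 4·10 + 10·x = 40 + 10x.
Every vertex has degree 3, so 3V = 2E.
Euler: V − E + F = 2 ⇒ (2E)/3 − E + (10 + x) = 2.
Multiply by 6: 2·(2E) − 3·(2E) + 6·(10 + x) = 12, i.e. 60 + 6x − (40 + 10x) = 12.
Collecting terms: −4x + 20 = 12, so −4x = −8, so x = 2.
Then 2E = 40 + 10·2 = 60, so E = 30, V = 2E/3 = 20, F = 10 + 2 = 12.

30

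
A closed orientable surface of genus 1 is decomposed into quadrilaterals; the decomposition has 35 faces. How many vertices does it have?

χ = 2 − 2·1 = 0, and every face is a square so 4F = 2E.
E = 4·35/2 = 70. Then V = 0 + E − F = 0 + 70 − 35 = 35.

35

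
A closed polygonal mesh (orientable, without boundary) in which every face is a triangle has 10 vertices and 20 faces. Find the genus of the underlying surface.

1

Every face is a triangle, so 2E = 3·20 = 60, giving E = 30.
χ = V − E + F = 10 − 30 + 20 = 0.
For a closed orientable surface χ = 2 − 2g, so g = (2 − (0))/2 = 1.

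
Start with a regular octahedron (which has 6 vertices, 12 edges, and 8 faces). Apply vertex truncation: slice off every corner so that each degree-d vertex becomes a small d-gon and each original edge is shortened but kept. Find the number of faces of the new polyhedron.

Truncation replaces each original edge-end by a new vertex, so V′ = 2E = 24.
Each original edge survives, and each old vertex of degree d contributes d new edges; summing degrees gives Σd = 2E, so E′ = E + 2E = 3E = 36.
Each original face survives and each original vertex becomes one new face: F′ = F + V = 14.

14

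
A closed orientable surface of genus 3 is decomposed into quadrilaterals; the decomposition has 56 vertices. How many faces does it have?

60

χ = 2 − 2·3 = -4, and every face is a square so 4F = 2E.
V − E + F = -4 with E = 4F/2 gives 56 − (4/2 − 1)·F = -4, so F = 60 and E = 120.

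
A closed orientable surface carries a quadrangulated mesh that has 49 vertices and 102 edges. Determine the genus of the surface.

Every face is a square and each edge borders two faces, so 4F = 2·102, giving F = 51.
χ = V − E + F = 49 − 102 + 51 = -2.
For a closed orientable surface χ = 2 − 2g, so g = (2 − (-2))/2 = 2.

2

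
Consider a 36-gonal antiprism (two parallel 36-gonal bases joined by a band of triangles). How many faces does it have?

74

An antiprism on an n-gon has two n-gon caps and 2n triangles: V = 2·36 = 72, E = 4·36 = 144, F = 2·36 + 2 = 74.
Check: V − E + F = 72 − 144 + 74 = 2.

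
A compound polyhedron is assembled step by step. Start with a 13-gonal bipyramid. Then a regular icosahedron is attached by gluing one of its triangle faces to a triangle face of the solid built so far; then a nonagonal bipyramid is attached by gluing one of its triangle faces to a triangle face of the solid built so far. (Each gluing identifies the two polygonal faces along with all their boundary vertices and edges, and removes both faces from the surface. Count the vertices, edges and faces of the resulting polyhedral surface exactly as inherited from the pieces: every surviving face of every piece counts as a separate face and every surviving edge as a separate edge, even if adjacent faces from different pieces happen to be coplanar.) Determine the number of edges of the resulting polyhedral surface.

90

A 13-gonal bipyramid: V=15, E=39, F=26.
Attach a regular icosahedron (V=12, E=30, F=20) along a 3-gon: merge 3 vertices and 3 edges, delete both glued faces → V=24, E=66, F=44.
Attach a nonagonal bipyramid (V=11, E=27, F=18) along a 3-gon: merge 3 vertices and 3 edges, delete both glued faces → V=32, E=90, F=60.
Check: V − E + F = 32 − 90 + 60 = 2.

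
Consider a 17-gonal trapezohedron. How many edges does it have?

68

The n-trapezohedron (dual of the n-antiprism) has V = 2·17 + 2 = 36, E = 4·17 = 68, F = 2·17 = 34.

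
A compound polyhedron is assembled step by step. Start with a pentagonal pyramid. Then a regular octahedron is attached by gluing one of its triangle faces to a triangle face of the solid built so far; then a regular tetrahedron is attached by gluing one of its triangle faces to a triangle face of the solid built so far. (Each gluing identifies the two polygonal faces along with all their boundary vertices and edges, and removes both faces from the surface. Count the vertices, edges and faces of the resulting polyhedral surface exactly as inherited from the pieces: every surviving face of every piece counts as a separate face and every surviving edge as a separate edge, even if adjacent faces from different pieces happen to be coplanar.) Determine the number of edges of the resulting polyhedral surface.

A pentagonal pyramid: V=6, E=10, F=6.
Attach a regular octahedron (V=6, E=12, F=8) along a 3-gon: merge 3 vertices and 3 edges, delete both glued faces → V=9, E=19, F=12.
Attach a regular tetrahedron (V=4, E=6, F=4) along a 3-gon: merge 3 vertices and 3 edges, delete both glued faces → V=10, E=22, F=14.
Check: V − E + F = 10 − 22 + 14 = 2.

22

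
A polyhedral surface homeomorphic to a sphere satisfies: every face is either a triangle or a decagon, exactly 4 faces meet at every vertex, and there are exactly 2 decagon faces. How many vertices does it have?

20

Let x be the number of triangles; then F = 2 + x.
Edge–face incidences: 2E = 10·2 + 3·x = 20 + 3x.
Every vertex has degree 4, so 4V = 2E.
Euler: V − E + F = 2 ⇒ (2E)/4 − E + (2 + x) = 2.
Multiply by 8: 2·(2E) − 4·(2E) + 8·(2 + x) = 16, i.e. 16 + 8x − 2·(20 + 3x) = 16.
Collecting terms: 2x − 24 = 16, so 2x = 40, so x = 20.
Then 2E = 20 + 3·20 = 80, so E = 40, V = 2E/4 = 20, F = 2 + 20 = 22.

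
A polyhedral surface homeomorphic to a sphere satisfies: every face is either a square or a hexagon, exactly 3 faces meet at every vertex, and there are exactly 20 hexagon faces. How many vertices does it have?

Let x be the number of squares; then F = 20 + x.
Edge–face incidences: 2E = 6·20 + 4·x = 120 + 4x.
Every vertex has degree 3, so 3V = 2E.
Euler: V − E + F = 2 ⇒ (2E)/3 − E + (20 + x) = 2.
Multiply by 6: 2·(2E) − 3·(2E) + 6·(20 + x) = 12, i.e. 120 + 6x − (120 + 4x) = 12.
Collecting terms: 2x = 12, so x = 6.
Then 2E = 120 + 4·6 = 144, so E = 72, V = 2E/3 = 48, F = 20 + 6 = 26.

48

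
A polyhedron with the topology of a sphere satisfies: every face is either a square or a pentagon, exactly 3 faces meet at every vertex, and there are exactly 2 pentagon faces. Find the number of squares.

5

Let x be the number of squares; then F = 2 + x.
Edge–face incidences: 2E = 5·2 + 4·x = 10 + 4x.
Every vertex has degree 3, so 3V = 2E.
Euler: V − E + F = 2 ⇒ (2E)/3 − E + (2 + x) = 2.
Multiply by 6: 2·(2E) − 3·(2E) + 6·(2 + x) = 12, i.e. 12 + 6x − (10 + 4x) = 12.
Collecting terms: 2x + 2 = 12, so 2x = 10, so x = 5.
Then 2E = 10 + 4·5 = 30, so E = 15, V = 2E/3 = 10, F = 2 + 5 = 7.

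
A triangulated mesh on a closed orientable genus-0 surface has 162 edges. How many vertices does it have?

χ = 2 − 2·0 = 2, and every face is a triangle so 3F = 2E.
F = 2E/3 = 108. Then V = 2 + E − F = 2 + 162 − 108 = 56.

56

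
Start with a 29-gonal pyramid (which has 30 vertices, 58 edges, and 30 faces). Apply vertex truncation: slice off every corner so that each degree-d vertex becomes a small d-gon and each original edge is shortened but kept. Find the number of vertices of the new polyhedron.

116

Truncation replaces each original edge-end by a new vertex, so V′ = 2E = 116.
Each original edge survives, and each old vertex of degree d contributes d new edges; summing degrees gives Σd = 2E, so E′ = E + 2E = 3E = 174.
Each original face survives and each original vertex becomes one new face: F′ = F + V = 60.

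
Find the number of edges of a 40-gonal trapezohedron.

160

The n-trapezohedron (dual of the n-antiprism) has V = 2·40 + 2 = 82, E = 4·40 = 160, F = 2·40 = 80.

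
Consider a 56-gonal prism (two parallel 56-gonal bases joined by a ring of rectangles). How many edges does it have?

A prism on an n-gon has two n-gon bases and n rectangular sides: V = 2·56 = 112, E = 3·56 = 168, F = 56 + 2 = 58.

168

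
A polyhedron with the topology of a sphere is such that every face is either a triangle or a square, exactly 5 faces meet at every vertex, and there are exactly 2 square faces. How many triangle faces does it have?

24

Let x be the number of triangles; then F = 2 + x.
Edge–face incidences: 2E = 4·2 + 3·x = 8 + 3x.
Every vertex has degree 5, so 5V = 2E.
Euler: V − E + F = 2 ⇒ (2E)/5 − E + (2 + x) = 2.
Multiply by 10: 2·(2E) − 5·(2E) + 10·(2 + x) = 20, i.e. 20 + 10x − 3·(8 + 3x) = 20.
Collecting terms: x − 4 = 20, so x = 24.
Then 2E = 8 + 3·24 = 80, so E = 40, V = 2E/5 = 16, F = 2 + 24 = 26.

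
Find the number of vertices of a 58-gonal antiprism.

An antiprism on an n-gon has two n-gon caps and 2n triangles: V = 2·58 = 116, E = 4·58 = 232, F = 2·58 + 2 = 118.
Check: V − E + F = 116 − 232 + 118 = 2.

116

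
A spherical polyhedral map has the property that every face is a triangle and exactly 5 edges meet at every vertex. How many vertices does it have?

12

Each face has 3 edges and each edge borders two faces, so 2E = 3F.
Each vertex has degree 5, so 5V = 2E and hence V = 3F/5.
Euler: V − E + F = 2 ⇒ (3F/5) − (3F/2) + F = 2.
Multiply by 10: (6 − 15 + 10)F = 20, i.e. 1F = 20.
So F = 20, E = 3·20/2 = 30, V = 3·20/5 = 12.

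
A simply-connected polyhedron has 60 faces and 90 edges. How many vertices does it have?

Here V − E + F = 2.
V = 2 + E − F = 2 + 90 − 60 = 32.

32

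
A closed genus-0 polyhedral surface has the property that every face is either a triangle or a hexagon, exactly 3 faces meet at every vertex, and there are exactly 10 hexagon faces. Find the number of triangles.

4

Let x be the number of triangles; then F = 10 + x.
Edge–face incidences: 2E = 6·10 + 3·x = 60 + 3x.
Every vertex has degree 3, so 3V = 2E.
Euler: V − E + F = 2 ⇒ (2E)/3 − E + (10 + x) = 2.
Multiply by 6: 2·(2E) − 3·(2E) + 6·(10 + x) = 12, i.e. 60 + 6x − (60 + 3x) = 12.
Collecting terms: 3x = 12, so x = 4.
Then 2E = 60 + 3·4 = 72, so E = 36, V = 2E/3 = 24, F = 10 + 4 = 14.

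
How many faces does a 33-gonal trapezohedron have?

66

The n-trapezohedron (dual of the n-antiprism) has V = 2·33 + 2 = 68, E = 4·33 = 132, F = 2·33 = 66.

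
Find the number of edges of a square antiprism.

An antiprism on an n-gon has two n-gon caps and 2n triangles: V = 2·4 = 8, E = 4·4 = 16, F = 2·4 + 2 = 10.

16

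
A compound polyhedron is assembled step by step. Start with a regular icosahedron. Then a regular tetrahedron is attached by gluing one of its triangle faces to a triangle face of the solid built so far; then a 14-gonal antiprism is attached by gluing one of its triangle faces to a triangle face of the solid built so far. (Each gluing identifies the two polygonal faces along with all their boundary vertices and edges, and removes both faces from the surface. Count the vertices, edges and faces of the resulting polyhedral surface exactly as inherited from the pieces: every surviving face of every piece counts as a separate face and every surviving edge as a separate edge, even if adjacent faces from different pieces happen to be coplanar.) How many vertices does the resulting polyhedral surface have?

A regular icosahedron: V=12, E=30, F=20.
Attach a regular tetrahedron (V=4, E=6, F=4) along a 3-gon: merge 3 vertices and 3 edges, delete both glued faces → V=13, E=33, F=22.
Attach a 14-gonal antiprism (V=28, E=56, F=30) along a 3-gon: merge 3 vertices and 3 edges, delete both glued faces → V=38, E=86, F=50.
Check: V − E + F = 38 − 86 + 50 = 2.

38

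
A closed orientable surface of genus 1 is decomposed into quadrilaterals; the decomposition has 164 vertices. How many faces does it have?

164

χ = 2 − 2·1 = 0, and every face is a square so 4F = 2E.
V − E + F = 0 with E = 4F/2 gives 164 − (4/2 − 1)·F = 0, so F = 164 and E = 328.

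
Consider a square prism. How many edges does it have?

12

A prism on an n-gon has two n-gon bases and n rectangular sides: V = 2·4 = 8, E = 3·4 = 12, F = 4 + 2 = 6.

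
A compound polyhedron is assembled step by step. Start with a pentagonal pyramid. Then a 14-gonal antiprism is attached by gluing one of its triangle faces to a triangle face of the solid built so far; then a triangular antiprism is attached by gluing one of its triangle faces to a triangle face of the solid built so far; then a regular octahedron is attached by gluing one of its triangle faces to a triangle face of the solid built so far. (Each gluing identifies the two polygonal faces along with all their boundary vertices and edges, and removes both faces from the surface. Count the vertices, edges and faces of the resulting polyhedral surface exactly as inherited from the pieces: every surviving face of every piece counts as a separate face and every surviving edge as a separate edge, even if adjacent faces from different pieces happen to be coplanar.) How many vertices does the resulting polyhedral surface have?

A pentagonal pyramid: V=6, E=10, F=6.
Attach a 14-gonal antiprism (V=28, E=56, F=30) along a 3-gon: merge 3 vertices and 3 edges, delete both glued faces → V=31, E=63, F=34.
Attach a triangular antiprism (V=6, E=12, F=8) along a 3-gon: merge 3 vertices and 3 edges, delete both glued faces → V=34, E=72, F=40.
Attach a regular octahedron (V=6, E=12, F=8) along a 3-gon: merge 3 vertices and 3 edges, delete both glued faces → V=37, E=81, F=46.
Check: V − E + F = 37 − 81 + 46 = 2.

37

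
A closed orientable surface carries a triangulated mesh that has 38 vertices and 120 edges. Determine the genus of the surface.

2

Every face is a triangle and each edge borders two faces, so 3F = 2·120, giving F = 80.
χ = V − E + F = 38 − 120 + 80 = -2.
For a closed orientable surface χ = 2 − 2g, so g = (2 − (-2))/2 = 2.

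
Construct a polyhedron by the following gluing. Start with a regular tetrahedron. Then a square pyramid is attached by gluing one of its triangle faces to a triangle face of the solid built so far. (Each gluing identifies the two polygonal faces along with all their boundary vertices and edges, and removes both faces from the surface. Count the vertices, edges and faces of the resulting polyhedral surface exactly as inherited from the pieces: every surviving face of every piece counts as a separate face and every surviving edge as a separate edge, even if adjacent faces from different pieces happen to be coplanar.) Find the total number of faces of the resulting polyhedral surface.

7

A regular tetrahedron: V=4, E=6, F=4.
Attach a square pyramid (V=5, E=8, F=5) along a 3-gon: merge 3 vertices and 3 edges, delete both glued faces → V=6, E=11, F=7.
Check: V − E + F = 6 − 11 + 7 = 2.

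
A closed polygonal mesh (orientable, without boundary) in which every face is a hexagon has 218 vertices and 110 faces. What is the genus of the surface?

Every face is a hexagon, so 2E = 6·110 = 660, giving E = 330.
χ = V − E + F = 218 − 330 + 110 = -2.
For a closed orientable surface χ = 2 − 2g, so g = (2 − (-2))/2 = 2.

2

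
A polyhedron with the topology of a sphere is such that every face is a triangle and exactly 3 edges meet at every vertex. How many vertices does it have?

4

Each face has 3 edges and each edge borders two faces, so 2E = 3F.
Each vertex has degree 3, so 3V = 2E and hence V = 3F/3.
Euler: V − E + F = 2 ⇒ (3F/3) − (3F/2) + F = 2.
Multiply by 6: (6 − 9 + 6)F = 12, i.e. 3F = 12.
So F = 4, E = 3·4/2 = 6, V = 3·4/3 = 4.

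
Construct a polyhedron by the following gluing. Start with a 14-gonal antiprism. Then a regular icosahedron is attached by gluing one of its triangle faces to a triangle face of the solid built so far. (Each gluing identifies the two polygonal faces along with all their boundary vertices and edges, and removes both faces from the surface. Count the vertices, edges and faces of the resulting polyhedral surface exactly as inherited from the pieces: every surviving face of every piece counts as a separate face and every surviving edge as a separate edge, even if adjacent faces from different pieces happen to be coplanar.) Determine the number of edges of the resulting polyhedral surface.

A 14-gonal antiprism: V=28, E=56, F=30.
Attach a regular icosahedron (V=12, E=30, F=20) along a 3-gon: merge 3 vertices and 3 edges, delete both glued faces → V=37, E=83, F=48.
Check: V − E + F = 37 − 83 + 48 = 2.

83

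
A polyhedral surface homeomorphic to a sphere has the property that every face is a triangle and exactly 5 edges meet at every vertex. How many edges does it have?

30

Each face has 3 edges and each edge borders two faces, so 2E = 3F.
Each vertex has degree 5, so 5V = 2E and hence V = 3F/5.
Euler: V − E + F = 2 ⇒ (3F/5) − (3F/2) + F = 2.
Multiply by 10: (6 − 15 + 10)F = 20, i.e. 1F = 20.
So F = 20, E = 3·20/2 = 30, V = 3·20/5 = 12.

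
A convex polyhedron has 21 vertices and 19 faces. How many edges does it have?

Here V − E + F = 2.
E = V + F − (2) = 21 + 19 − (2) = 38.

38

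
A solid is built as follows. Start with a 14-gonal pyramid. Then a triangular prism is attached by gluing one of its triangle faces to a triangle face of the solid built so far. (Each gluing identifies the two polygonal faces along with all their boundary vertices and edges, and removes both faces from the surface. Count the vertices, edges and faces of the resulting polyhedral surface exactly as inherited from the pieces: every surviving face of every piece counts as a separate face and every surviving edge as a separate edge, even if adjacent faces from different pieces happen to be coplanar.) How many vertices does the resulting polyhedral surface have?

A 14-gonal pyramid: V=15, E=28, F=15.
Attach a triangular prism (V=6, E=9, F=5) along a 3-gon: merge 3 vertices and 3 edges, delete both glued faces → V=18, E=34, F=18.
Check: V − E + F = 18 − 34 + 18 = 2.

18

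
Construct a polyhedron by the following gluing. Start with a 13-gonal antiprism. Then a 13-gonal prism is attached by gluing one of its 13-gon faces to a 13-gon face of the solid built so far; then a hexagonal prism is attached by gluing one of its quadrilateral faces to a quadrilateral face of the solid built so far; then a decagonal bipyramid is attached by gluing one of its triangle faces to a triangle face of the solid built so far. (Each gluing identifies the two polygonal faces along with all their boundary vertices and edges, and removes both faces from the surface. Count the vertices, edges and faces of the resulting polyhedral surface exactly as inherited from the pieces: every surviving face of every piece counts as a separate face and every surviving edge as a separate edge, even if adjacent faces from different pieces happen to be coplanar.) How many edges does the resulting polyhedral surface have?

119

A 13-gonal antiprism: V=26, E=52, F=28.
Attach a 13-gonal prism (V=26, E=39, F=15) along a 13-gon: merge 13 vertices and 13 edges, delete both glued faces → V=39, E=78, F=41.
Attach a hexagonal prism (V=12, E=18, F=8) along a 4-gon: merge 4 vertices and 4 edges, delete both glued faces → V=47, E=92, F=47.
Attach a decagonal bipyramid (V=12, E=30, F=20) along a 3-gon: merge 3 vertices and 3 edges, delete both glued faces → V=56, E=119, F=65.
Check: V − E + F = 56 − 119 + 65 = 2.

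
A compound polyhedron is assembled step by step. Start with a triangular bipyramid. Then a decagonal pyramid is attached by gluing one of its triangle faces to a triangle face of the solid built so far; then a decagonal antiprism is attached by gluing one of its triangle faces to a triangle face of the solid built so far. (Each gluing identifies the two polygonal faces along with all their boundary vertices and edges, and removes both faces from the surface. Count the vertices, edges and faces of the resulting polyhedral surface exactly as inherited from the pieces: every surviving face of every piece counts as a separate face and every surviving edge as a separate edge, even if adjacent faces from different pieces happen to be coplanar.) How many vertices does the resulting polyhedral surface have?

30

A triangular bipyramid: V=5, E=9, F=6.
Attach a decagonal pyramid (V=11, E=20, F=11) along a 3-gon: merge 3 vertices and 3 edges, delete both glued faces → V=13, E=26, F=15.
Attach a decagonal antiprism (V=20, E=40, F=22) along a 3-gon: merge 3 vertices and 3 edges, delete both glued faces → V=30, E=63, F=35.
Check: V − E + F = 30 − 63 + 35 = 2.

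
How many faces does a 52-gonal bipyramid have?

A bipyramid over an n-gon has 2n triangular faces and n + 2 vertices: V = 52 + 2 = 54, E = 3·52 = 156, F = 2·52 = 104.
Check: V − E + F = 54 − 156 + 104 = 2.

104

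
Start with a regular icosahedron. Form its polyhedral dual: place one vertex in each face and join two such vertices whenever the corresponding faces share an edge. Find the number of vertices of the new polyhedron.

The base solid has V = 12, E = 30, F = 20.
The dual swaps V and F and preserves E: V′ = F = 20, E′ = E = 30, F′ = V = 12.

20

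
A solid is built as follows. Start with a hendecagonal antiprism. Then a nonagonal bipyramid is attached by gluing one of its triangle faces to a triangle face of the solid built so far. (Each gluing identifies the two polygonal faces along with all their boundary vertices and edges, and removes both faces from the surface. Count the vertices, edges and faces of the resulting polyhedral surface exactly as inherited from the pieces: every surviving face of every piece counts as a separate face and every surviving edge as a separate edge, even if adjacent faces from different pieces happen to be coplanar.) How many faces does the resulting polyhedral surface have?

40

A hendecagonal antiprism: V=22, E=44, F=24.
Attach a nonagonal bipyramid (V=11, E=27, F=18) along a 3-gon: merge 3 vertices and 3 edges, delete both glued faces → V=30, E=68, F=40.
Check: V − E + F = 30 − 68 + 40 = 2.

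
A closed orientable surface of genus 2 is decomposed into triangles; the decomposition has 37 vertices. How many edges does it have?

χ = 2 − 2·2 = -2, and every face is a triangle so 3F = 2E.
V − E + F = -2 with E = 3F/2 gives 37 − (3/2 − 1)·F = -2, so F = 78 and E = 117.

117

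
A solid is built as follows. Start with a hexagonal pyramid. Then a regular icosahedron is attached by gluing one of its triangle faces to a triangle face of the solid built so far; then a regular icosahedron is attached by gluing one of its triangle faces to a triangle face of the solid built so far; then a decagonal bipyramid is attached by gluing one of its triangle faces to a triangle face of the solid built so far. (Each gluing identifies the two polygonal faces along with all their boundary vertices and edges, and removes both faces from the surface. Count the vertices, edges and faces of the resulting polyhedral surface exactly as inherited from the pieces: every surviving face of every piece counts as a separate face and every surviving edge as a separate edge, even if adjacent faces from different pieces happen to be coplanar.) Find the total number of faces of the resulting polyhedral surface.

61

A hexagonal pyramid: V=7, E=12, F=7.
Attach a regular icosahedron (V=12, E=30, F=20) along a 3-gon: merge 3 vertices and 3 edges, delete both glued faces → V=16, E=39, F=25.
Attach a regular icosahedron (V=12, E=30, F=20) along a 3-gon: merge 3 vertices and 3 edges, delete both glued faces → V=25, E=66, F=43.
Attach a decagonal bipyramid (V=12, E=30, F=20) along a 3-gon: merge 3 vertices and 3 edges, delete both glued faces → V=34, E=93, F=61.
Check: V − E + F = 34 − 93 + 61 = 2.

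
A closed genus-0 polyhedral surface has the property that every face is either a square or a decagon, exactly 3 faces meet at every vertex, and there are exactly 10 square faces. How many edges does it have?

Let x be the number of decagons; then F = 10 + x.
Edge–face incidences: 2E = 4·10 + 10·x = 40 + 10x.
Every vertex has degree 3, so 3V = 2E.
Euler: V − E + F = 2 ⇒ (2E)/3 − E + (10 + x) = 2.
Multiply by 6: 2·(2E) − 3·(2E) + 6·(10 + x) = 12, i.e. 60 + 6x − (40 + 10x) = 12.
Collecting terms: −4x + 20 = 12, so −4x = −8, so x = 2.
Then 2E = 40 + 10·2 = 60, so E = 30, V = 2E/3 = 20, F = 10 + 2 = 12.

30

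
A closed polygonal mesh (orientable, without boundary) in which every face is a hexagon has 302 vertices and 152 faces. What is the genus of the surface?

Every face is a hexagon, so 2E = 6·152 = 912, giving E = 456.
χ = V − E + F = 302 − 456 + 152 = -2.
For a closed orientable surface χ = 2 − 2g, so g = (2 − (-2))/2 = 2.

2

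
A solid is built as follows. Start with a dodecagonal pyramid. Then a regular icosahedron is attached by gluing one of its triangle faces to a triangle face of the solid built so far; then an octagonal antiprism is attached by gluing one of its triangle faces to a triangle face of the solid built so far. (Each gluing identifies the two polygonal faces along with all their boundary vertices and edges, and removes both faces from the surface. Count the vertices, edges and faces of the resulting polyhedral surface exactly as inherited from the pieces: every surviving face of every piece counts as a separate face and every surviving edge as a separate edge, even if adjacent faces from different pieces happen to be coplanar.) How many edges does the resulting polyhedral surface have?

80

A dodecagonal pyramid: V=13, E=24, F=13.
Attach a regular icosahedron (V=12, E=30, F=20) along a 3-gon: merge 3 vertices and 3 edges, delete both glued faces → V=22, E=51, F=31.
Attach an octagonal antiprism (V=16, E=32, F=18) along a 3-gon: merge 3 vertices and 3 edges, delete both glued faces → V=35, E=80, F=47.
Check: V − E + F = 35 − 80 + 47 = 2.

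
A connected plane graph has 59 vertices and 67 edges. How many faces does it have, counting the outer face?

10

Euler's formula for a connected plane graph: V − E + F = 2, so F = 2 − 59 + 67 = 10.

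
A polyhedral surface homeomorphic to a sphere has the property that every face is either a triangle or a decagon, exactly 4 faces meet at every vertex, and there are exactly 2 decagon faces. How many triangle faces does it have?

Let x be the number of triangles; then F = 2 + x.
Edge–face incidences: 2E = 10·2 + 3·x = 20 + 3x.
Every vertex has degree 4, so 4V = 2E.
Euler: V − E + F = 2 ⇒ (2E)/4 − E + (2 + x) = 2.
Multiply by 8: 2·(2E) − 4·(2E) + 8·(2 + x) = 16, i.e. 16 + 8x − 2·(20 + 3x) = 16.
Collecting terms: 2x − 24 = 16, so 2x = 40, so x = 20.
Then 2E = 20 + 3·20 = 80, so E = 40, V = 2E/4 = 20, F = 2 + 20 = 22.

20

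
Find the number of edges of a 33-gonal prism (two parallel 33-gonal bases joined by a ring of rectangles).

A prism on an n-gon has two n-gon bases and n rectangular sides: V = 2·33 = 66, E = 3·33 = 99, F = 33 + 2 = 35.
Check: V − E + F = 66 − 99 + 35 = 2.

99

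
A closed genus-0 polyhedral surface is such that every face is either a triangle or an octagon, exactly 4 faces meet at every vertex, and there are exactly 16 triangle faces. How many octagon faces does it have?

Let x be the number of octagons; then F = 16 + x.
Edge–face incidences: 2E = 3·16 + 8·x = 48 + 8x.
Every vertex has degree 4, so 4V = 2E.
Euler: V − E + F = 2 ⇒ (2E)/4 − E + (16 + x) = 2.
Multiply by 8: 2·(2E) − 4·(2E) + 8·(16 + x) = 16, i.e. 128 + 8x − 2·(48 + 8x) = 16.
Collecting terms: −8x + 32 = 16, so −8x = −16, so x = 2.
Then 2E = 48 + 8·2 = 64, so E = 32, V = 2E/4 = 16, F = 16 + 2 = 18.

2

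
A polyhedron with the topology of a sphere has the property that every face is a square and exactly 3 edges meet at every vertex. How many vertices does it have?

8

Each face has 4 edges and each edge borders two faces, so 2E = 4F.
Each vertex has degree 3, so 3V = 2E and hence V = 4F/3.
Euler: V − E + F = 2 ⇒ (4F/3) − (4F/2) + F = 2.
Multiply by 6: (8 − 12 + 6)F = 12, i.e. 2F = 12.
So F = 6, E = 4·6/2 = 12, V = 4·6/3 = 8.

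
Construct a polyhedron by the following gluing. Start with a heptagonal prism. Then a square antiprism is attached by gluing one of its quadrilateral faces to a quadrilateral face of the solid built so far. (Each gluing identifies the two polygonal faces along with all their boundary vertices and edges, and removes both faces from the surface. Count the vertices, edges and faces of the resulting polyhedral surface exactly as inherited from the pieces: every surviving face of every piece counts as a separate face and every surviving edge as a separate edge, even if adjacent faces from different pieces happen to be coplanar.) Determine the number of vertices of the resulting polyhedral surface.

A heptagonal prism: V=14, E=21, F=9.
Attach a square antiprism (V=8, E=16, F=10) along a 4-gon: merge 4 vertices and 4 edges, delete both glued faces → V=18, E=33, F=17.
Check: V − E + F = 18 − 33 + 17 = 2.

18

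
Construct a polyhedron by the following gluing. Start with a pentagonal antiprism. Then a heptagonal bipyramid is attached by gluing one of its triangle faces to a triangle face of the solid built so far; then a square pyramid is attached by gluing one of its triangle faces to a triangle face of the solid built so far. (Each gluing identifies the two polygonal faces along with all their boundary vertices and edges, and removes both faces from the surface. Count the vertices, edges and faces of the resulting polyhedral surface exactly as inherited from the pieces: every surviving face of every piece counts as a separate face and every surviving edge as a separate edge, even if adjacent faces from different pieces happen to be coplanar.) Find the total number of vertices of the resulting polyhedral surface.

A pentagonal antiprism: V=10, E=20, F=12.
Attach a heptagonal bipyramid (V=9, E=21, F=14) along a 3-gon: merge 3 vertices and 3 edges, delete both glued faces → V=16, E=38, F=24.
Attach a square pyramid (V=5, E=8, F=5) along a 3-gon: merge 3 vertices and 3 edges, delete both glued faces → V=18, E=43, F=27.
Check: V − E + F = 18 − 43 + 27 = 2.

18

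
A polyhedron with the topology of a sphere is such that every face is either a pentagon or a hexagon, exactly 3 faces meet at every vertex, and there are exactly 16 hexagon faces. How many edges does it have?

Let x be the number of pentagons; then F = 16 + x.
Edge–face incidences: 2E = 6·16 + 5·x = 96 + 5x.
Every vertex has degree 3, so 3V = 2E.
Euler: V − E + F = 2 ⇒ (2E)/3 − E + (16 + x) = 2.
Multiply by 6: 2·(2E) − 3·(2E) + 6·(16 + x) = 12, i.e. 96 + 6x − (96 + 5x) = 12.
Collecting terms: x = 12.
Then 2E = 96 + 5·12 = 156, so E = 78, V = 2E/3 = 52, F = 16 + 12 = 28.

78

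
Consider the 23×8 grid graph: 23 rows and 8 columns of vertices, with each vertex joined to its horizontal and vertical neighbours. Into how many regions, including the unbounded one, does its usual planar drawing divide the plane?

The grid has V = 23·8 = 184 vertices and E = 23·7 + 8·22 = 337 edges.
F = 2 − V + E = 2 − 184 + 337 = 155.

155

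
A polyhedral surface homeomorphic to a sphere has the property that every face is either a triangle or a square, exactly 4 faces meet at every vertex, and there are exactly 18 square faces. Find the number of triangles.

Let x be the number of triangles; then F = 18 + x.
Edge–face incidences: 2E = 4·18 + 3·x = 72 + 3x.
Every vertex has degree 4, so 4V = 2E.
Euler: V − E + F = 2 ⇒ (2E)/4 − E + (18 + x) = 2.
Multiply by 8: 2·(2E) − 4·(2E) + 8·(18 + x) = 16, i.e. 144 + 8x − 2·(72 + 3x) = 16.
Collecting terms: 2x = 16, so x = 8.
Then 2E = 72 + 3·8 = 96, so E = 48, V = 2E/4 = 24, F = 18 + 8 = 26.

8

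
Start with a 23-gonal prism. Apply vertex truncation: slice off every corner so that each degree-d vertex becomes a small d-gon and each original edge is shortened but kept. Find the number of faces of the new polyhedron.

71

The base solid has V = 46, E = 69, F = 25.
Truncation replaces each original edge-end by a new vertex, so V′ = 2E = 138.
Each original edge survives, and each old vertex of degree d contributes d new edges; summing degrees gives Σd = 2E, so E′ = E + 2E = 3E = 207.
Each original face survives and each original vertex becomes one new face: F′ = F + V = 71.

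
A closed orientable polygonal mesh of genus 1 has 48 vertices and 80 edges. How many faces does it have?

32

For a closed orientable surface of genus 1, χ = 2 − 2·1 = 0.
F = 0 − V + E = 0 − 48 + 80 = 32.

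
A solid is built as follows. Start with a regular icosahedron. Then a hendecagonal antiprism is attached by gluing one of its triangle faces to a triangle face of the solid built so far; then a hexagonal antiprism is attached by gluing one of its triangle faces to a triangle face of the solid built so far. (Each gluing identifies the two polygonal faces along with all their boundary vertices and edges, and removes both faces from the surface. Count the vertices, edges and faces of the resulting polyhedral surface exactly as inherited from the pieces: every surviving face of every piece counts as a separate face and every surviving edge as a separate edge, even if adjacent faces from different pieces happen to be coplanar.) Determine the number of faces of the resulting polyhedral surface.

54

A regular icosahedron: V=12, E=30, F=20.
Attach a hendecagonal antiprism (V=22, E=44, F=24) along a 3-gon: merge 3 vertices and 3 edges, delete both glued faces → V=31, E=71, F=42.
Attach a hexagonal antiprism (V=12, E=24, F=14) along a 3-gon: merge 3 vertices and 3 edges, delete both glued faces → V=40, E=92, F=54.
Check: V − E + F = 40 − 92 + 54 = 2.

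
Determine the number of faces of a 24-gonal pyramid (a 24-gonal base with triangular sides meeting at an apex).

A pyramid on an n-gon base has one n-gon and n triangles: V = 24 + 1 = 25, E = 2·24 = 48, F = 24 + 1 = 25.

25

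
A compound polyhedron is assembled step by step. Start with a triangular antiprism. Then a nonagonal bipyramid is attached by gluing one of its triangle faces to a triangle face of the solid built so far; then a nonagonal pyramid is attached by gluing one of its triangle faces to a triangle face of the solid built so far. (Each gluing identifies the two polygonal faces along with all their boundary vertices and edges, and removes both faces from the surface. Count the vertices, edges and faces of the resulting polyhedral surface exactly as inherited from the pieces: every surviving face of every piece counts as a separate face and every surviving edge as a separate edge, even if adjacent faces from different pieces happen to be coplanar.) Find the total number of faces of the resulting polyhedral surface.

A triangular antiprism: V=6, E=12, F=8.
Attach a nonagonal bipyramid (V=11, E=27, F=18) along a 3-gon: merge 3 vertices and 3 edges, delete both glued faces → V=14, E=36, F=24.
Attach a nonagonal pyramid (V=10, E=18, F=10) along a 3-gon: merge 3 vertices and 3 edges, delete both glued faces → V=21, E=51, F=32.
Check: V − E + F = 21 − 51 + 32 = 2.

32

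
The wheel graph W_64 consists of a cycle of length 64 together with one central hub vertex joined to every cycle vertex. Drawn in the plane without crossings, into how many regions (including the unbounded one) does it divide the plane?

65

W_64 has V = 64 + 1 = 65 vertices and E = 2·64 = 128 edges.
By Euler's formula F = 2 − V + E = 2 − 65 + 128 = 65.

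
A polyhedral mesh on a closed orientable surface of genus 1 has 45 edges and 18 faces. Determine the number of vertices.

27

For a closed orientable surface of genus 1, χ = 2 − 2·1 = 0.
V = 0 + E − F = 0 + 45 − 18 = 27.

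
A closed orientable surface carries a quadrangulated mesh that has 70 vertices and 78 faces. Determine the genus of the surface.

5

Every face is a square, so 2E = 4·78 = 312, giving E = 156.
χ = V − E + F = 70 − 156 + 78 = -8.
For a closed orientable surface χ = 2 − 2g, so g = (2 − (-8))/2 = 5.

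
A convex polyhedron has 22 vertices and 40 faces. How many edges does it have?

60

Here V − E + F = 2.
E = V + F − (2) = 22 + 40 − (2) = 60.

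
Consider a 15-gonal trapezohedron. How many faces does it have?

The n-trapezohedron (dual of the n-antiprism) has V = 2·15 + 2 = 32, E = 4·15 = 60, F = 2·15 = 30.
Check: V − E + F = 32 − 60 + 30 = 2.

30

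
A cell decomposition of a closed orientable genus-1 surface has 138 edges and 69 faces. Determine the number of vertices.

For a closed orientable surface of genus 1, χ = 2 − 2·1 = 0.
V = 0 + E − F = 0 + 138 − 69 = 69.

69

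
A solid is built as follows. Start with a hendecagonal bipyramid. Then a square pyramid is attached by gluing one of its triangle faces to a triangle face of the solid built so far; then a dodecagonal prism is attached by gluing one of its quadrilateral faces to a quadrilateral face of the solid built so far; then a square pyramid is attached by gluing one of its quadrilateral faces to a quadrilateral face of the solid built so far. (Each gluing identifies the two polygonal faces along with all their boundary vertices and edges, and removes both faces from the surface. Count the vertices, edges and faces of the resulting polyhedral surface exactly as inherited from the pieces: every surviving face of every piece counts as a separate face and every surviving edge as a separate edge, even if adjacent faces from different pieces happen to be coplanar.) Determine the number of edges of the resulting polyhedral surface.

74

A hendecagonal bipyramid: V=13, E=33, F=22.
Attach a square pyramid (V=5, E=8, F=5) along a 3-gon: merge 3 vertices and 3 edges, delete both glued faces → V=15, E=38, F=25.
Attach a dodecagonal prism (V=24, E=36, F=14) along a 4-gon: merge 4 vertices and 4 edges, delete both glued faces → V=35, E=70, F=37.
Attach a square pyramid (V=5, E=8, F=5) along a 4-gon: merge 4 vertices and 4 edges, delete both glued faces → V=36, E=74, F=40.
Check: V − E + F = 36 − 74 + 40 = 2.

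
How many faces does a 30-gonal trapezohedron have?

The n-trapezohedron (dual of the n-antiprism) has V = 2·30 + 2 = 62, E = 4·30 = 120, F = 2·30 = 60.

60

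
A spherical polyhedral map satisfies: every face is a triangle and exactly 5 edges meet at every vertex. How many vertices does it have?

Each face has 3 edges and each edge borders two faces, so 2E = 3F.
Each vertex has degree 5, so 5V = 2E and hence V = 3F/5.
Euler: V − E + F = 2 ⇒ (3F/5) − (3F/2) + F = 2.
Multiply by 10: (6 − 15 + 10)F = 20, i.e. 1F = 20.
So F = 20, E = 3·20/2 = 30, V = 3·20/5 = 12.

12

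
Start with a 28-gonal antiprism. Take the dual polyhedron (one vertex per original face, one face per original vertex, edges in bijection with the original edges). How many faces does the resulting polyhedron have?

The base solid has V = 56, E = 112, F = 58.
The dual swaps V and F and preserves E: V′ = F = 58, E′ = E = 112, F′ = V = 56.

56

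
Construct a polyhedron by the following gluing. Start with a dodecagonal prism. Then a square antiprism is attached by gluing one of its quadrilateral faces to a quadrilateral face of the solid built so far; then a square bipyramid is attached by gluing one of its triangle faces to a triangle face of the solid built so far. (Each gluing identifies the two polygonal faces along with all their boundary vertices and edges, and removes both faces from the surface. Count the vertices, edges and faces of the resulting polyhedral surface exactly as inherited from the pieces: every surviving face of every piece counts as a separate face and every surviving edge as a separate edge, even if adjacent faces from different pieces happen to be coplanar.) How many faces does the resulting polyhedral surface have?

A dodecagonal prism: V=24, E=36, F=14.
Attach a square antiprism (V=8, E=16, F=10) along a 4-gon: merge 4 vertices and 4 edges, delete both glued faces → V=28, E=48, F=22.
Attach a square bipyramid (V=6, E=12, F=8) along a 3-gon: merge 3 vertices and 3 edges, delete both glued faces → V=31, E=57, F=28.
Check: V − E + F = 31 − 57 + 28 = 2.

28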